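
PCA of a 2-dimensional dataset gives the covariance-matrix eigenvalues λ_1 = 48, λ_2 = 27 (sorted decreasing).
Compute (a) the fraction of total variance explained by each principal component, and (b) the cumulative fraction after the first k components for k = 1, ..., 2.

Step 1 — total variance = trace(Sigma) = Σ λ_i = 48 + 27 = 75.

Step 2 — fraction explained by component i = λ_i / Σ λ:
  PC1: 48/75 = 0.64
  PC2: 27/75 = 0.36

Step 3 — cumulative fraction after k components = (λ_1 + ... + λ_k) / Σ λ:
  k = 1: 48/75 = 0.64
  k = 2: (48 + 27)/75 = 75/75 = 1

Summary (fraction, with percent):

explained: PC1 0.64 (64%), PC2 0.36 (36%);  cumulative: 0.64, 1


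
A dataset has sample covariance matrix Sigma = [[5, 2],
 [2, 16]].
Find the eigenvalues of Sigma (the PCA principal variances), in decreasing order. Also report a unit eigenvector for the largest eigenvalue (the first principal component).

Step 1 — characteristic polynomial of 2×2 Sigma:
  det(Sigma - λI) = λ² - trace · λ + det = 0.
  trace = 5 + 16 = 21, det = 5·16 - (2)² = 76.
Step 2 — discriminant:
  Δ = trace² - 4·det = 441 - 304 = 137.
Step 3 — eigenvalues:
  λ = (trace ± √Δ)/2 = (21 ± 11.7047)/2,
  λ_1 = 16.3523,  λ_2 = 4.6477.

Step 4 — unit eigenvector for λ_1: solve (Sigma - λ_1 I)v = 0. First row:
  (5 - 16.3523)·v_x + (2)·v_y = 0, i.e. (-11.3523)·v_x + (2)·v_y = 0,
  so v ∝ (b, λ_1 - a) = (2, 11.3523) = u.
  ||u|| = √((2)² + (11.3523)²) = √(132.8758) ≈ 11.5272,
  v_1 = u/||u|| ≈ (0.1735, 0.9848) (||v_1|| = 1).

λ_1 = 16.3523,  λ_2 = 4.6477;  v_1 ≈ (0.1735, 0.9848)


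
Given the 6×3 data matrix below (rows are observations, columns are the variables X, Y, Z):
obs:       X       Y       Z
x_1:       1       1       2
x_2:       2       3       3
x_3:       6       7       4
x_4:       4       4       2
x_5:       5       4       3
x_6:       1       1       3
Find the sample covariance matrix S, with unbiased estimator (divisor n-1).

Step 1 — column means:
  mean(X) = (1 + 2 + 6 + 4 + 5 + 1) / 6 = 19/6 = 3.1667
  mean(Y) = (1 + 3 + 7 + 4 + 4 + 1) / 6 = 20/6 = 3.3333
  mean(Z) = (2 + 3 + 4 + 2 + 3 + 3) / 6 = 17/6 = 2.8333

Step 2 — sample covariance S[i,j] = (1/(n-1)) · Σ_k (x_{k,i} - mean_i) · (x_{k,j} - mean_j), with n-1 = 5.
  S[X,X] = ((-2.1667)·(-2.1667) + (-1.1667)·(-1.1667) + (2.8333)·(2.8333) + (0.8333)·(0.8333) + (1.8333)·(1.8333) + (-2.1667)·(-2.1667)) / 5 = 22.8333/5 = 4.5667
  S[X,Y] = ((-2.1667)·(-2.3333) + (-1.1667)·(-0.3333) + (2.8333)·(3.6667) + (0.8333)·(0.6667) + (1.8333)·(0.6667) + (-2.1667)·(-2.3333)) / 5 = 22.6667/5 = 4.5333
  S[X,Z] = ((-2.1667)·(-0.8333) + (-1.1667)·(0.1667) + (2.8333)·(1.1667) + (0.8333)·(-0.8333) + (1.8333)·(0.1667) + (-2.1667)·(0.1667)) / 5 = 4.1667/5 = 0.8333
  S[Y,Y] = ((-2.3333)·(-2.3333) + (-0.3333)·(-0.3333) + (3.6667)·(3.6667) + (0.6667)·(0.6667) + (0.6667)·(0.6667) + (-2.3333)·(-2.3333)) / 5 = 25.3333/5 = 5.0667
  S[Y,Z] = ((-2.3333)·(-0.8333) + (-0.3333)·(0.1667) + (3.6667)·(1.1667) + (0.6667)·(-0.8333) + (0.6667)·(0.1667) + (-2.3333)·(0.1667)) / 5 = 5.3333/5 = 1.0667
  S[Z,Z] = ((-0.8333)·(-0.8333) + (0.1667)·(0.1667) + (1.1667)·(1.1667) + (-0.8333)·(-0.8333) + (0.1667)·(0.1667) + (0.1667)·(0.1667)) / 5 = 2.8333/5 = 0.5667

S is symmetric (S[j,i] = S[i,j]). Assembling:

S = [[4.5667, 4.5333, 0.8333],
 [4.5333, 5.0667, 1.0667],
 [0.8333, 1.0667, 0.5667]]


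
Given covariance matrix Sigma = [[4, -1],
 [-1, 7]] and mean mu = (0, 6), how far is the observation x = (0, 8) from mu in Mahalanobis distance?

Step 1 — centre the observation: (x - mu) = (0, 2).

Step 2 — invert Sigma. det(Sigma) = 4·7 - (-1)² = 27.
  Sigma^{-1} = (1/det) · [[d, -b], [-b, a]] = [[0.2593, 0.037],
 [0.037, 0.1481]].

Step 3 — form the quadratic (x - mu)^T · Sigma^{-1} · (x - mu):
  Sigma^{-1} · (x - mu) = (0.0741, 0.2963).
  (x - mu)^T · [Sigma^{-1} · (x - mu)] = (0)·(0.0741) + (2)·(0.2963) = 0.5926.

Step 4 — take square root: d = √(0.5926) ≈ 0.7698.

d(x, mu) = √(0.5926) ≈ 0.7698


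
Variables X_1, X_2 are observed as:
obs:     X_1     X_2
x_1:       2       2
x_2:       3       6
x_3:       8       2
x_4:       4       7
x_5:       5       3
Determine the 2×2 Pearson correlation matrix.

Step 1 — column means:
  mean(X_1) = (2 + 3 + 8 + 4 + 5) / 5 = 22/5 = 4.4
  mean(X_2) = (2 + 6 + 2 + 7 + 3) / 5 = 20/5 = 4

Step 2 — sample variances and covariances s[i,j] = (1/(n-1)) · Σ_k (x_{k,i} - mean_i) · (x_{k,j} - mean_j), with n-1 = 4:
  s[X_1,X_1] = ((-2.4)·(-2.4) + (-1.4)·(-1.4) + (3.6)·(3.6) + (-0.4)·(-0.4) + (0.6)·(0.6)) / 4 = 21.2/4 = 5.3
  s[X_1,X_2] = ((-2.4)·(-2) + (-1.4)·(2) + (3.6)·(-2) + (-0.4)·(3) + (0.6)·(-1)) / 4 = -7/4 = -1.75
  s[X_2,X_2] = ((-2)·(-2) + (2)·(2) + (-2)·(-2) + (3)·(3) + (-1)·(-1)) / 4 = 22/4 = 5.5
  Sample standard deviations s_i = √(s[i,i]):
  s(X_1) = √(5.3) = 2.3022
  s(X_2) = √(5.5) = 2.3452

Step 3 — r_{ij} = s_{ij} / (s_i · s_j):
  r[X_1,X_1] = 1 (diagonal).
  r[X_1,X_2] = -1.75 / (2.3022 · 2.3452) = -1.75 / 5.3991 = -0.3241
  r[X_2,X_2] = 1 (diagonal).

R is symmetric with unit diagonal. Assembling:

R = [[1, -0.3241],
 [-0.3241, 1]]


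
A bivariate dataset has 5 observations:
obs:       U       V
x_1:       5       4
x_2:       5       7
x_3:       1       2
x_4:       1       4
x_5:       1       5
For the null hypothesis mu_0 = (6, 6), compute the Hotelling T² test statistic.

Step 1 — sample mean vector:
  mean(U) = (5 + 5 + 1 + 1 + 1) / 5 = 13/5 = 2.6
  mean(V) = (4 + 7 + 2 + 4 + 5) / 5 = 22/5 = 4.4
  x̄ = (2.6, 4.4),  deviation x̄ - mu_0 = (2.6, 4.4) - (6, 6) = (-3.4, -1.6).

Step 2 — sample covariance matrix, S[i,j] = (1/(n-1)) · Σ_k (x_{k,i} - mean_i) · (x_{k,j} - mean_j), divisor n-1 = 4:
  S[U,U] = ((2.4)·(2.4) + (2.4)·(2.4) + (-1.6)·(-1.6) + (-1.6)·(-1.6) + (-1.6)·(-1.6)) / 4 = 19.2/4 = 4.8
  S[U,V] = ((2.4)·(-0.4) + (2.4)·(2.6) + (-1.6)·(-2.4) + (-1.6)·(-0.4) + (-1.6)·(0.6)) / 4 = 8.8/4 = 2.2
  S[V,V] = ((-0.4)·(-0.4) + (2.6)·(2.6) + (-2.4)·(-2.4) + (-0.4)·(-0.4) + (0.6)·(0.6)) / 4 = 13.2/4 = 3.3
  S = [[4.8, 2.2],
 [2.2, 3.3]].

Step 3 — invert S. det(S) = 4.8·3.3 - (2.2)² = 11.
  S^{-1} = (1/det) · [[d, -b], [-b, a]] = [[0.3, -0.2],
 [-0.2, 0.4364]].

Step 4 — quadratic form (x̄ - mu_0)^T · S^{-1} · (x̄ - mu_0):
  S^{-1} · (x̄ - mu_0) = (-0.7, -0.0182),
  (x̄ - mu_0)^T · [...] = (-3.4)·(-0.7) + (-1.6)·(-0.0182) = 2.4091.

Step 5 — scale by n: T² = 5 · 2.4091 = 12.0455.

T² ≈ 12.0455


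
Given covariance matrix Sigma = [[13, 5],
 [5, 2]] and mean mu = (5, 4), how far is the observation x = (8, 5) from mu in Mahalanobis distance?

Step 1 — centre the observation: (x - mu) = (3, 1).

Step 2 — invert Sigma. det(Sigma) = 13·2 - (5)² = 1.
  Sigma^{-1} = (1/det) · [[d, -b], [-b, a]] = [[2, -5],
 [-5, 13]].

Step 3 — form the quadratic (x - mu)^T · Sigma^{-1} · (x - mu):
  Sigma^{-1} · (x - mu) = (1, -2).
  (x - mu)^T · [Sigma^{-1} · (x - mu)] = (3)·(1) + (1)·(-2) = 1.

Step 4 — take square root: d = √(1) ≈ 1.

d(x, mu) = √(1) ≈ 1


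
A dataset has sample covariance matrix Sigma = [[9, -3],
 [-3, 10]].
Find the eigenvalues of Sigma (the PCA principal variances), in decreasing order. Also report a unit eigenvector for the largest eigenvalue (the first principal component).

Step 1 — characteristic polynomial of 2×2 Sigma:
  det(Sigma - λI) = λ² - trace · λ + det = 0.
  trace = 9 + 10 = 19, det = 9·10 - (-3)² = 81.
Step 2 — discriminant:
  Δ = trace² - 4·det = 361 - 324 = 37.
Step 3 — eigenvalues:
  λ = (trace ± √Δ)/2 = (19 ± 6.0828)/2,
  λ_1 = 12.5414,  λ_2 = 6.4586.

Step 4 — unit eigenvector for λ_1: solve (Sigma - λ_1 I)v = 0. First row:
  (9 - 12.5414)·v_x + (-3)·v_y = 0, i.e. (-3.5414)·v_x + (-3)·v_y = 0,
  so v ∝ (b, λ_1 - a) = (-3, 3.5414); multiply by -1 so the first entry is positive: u = (3, -3.5414).
  ||u|| = √((3)² + (-3.5414)²) = √(21.5414) ≈ 4.6413,
  v_1 = u/||u|| ≈ (0.6464, -0.763) (||v_1|| = 1).

λ_1 = 12.5414,  λ_2 = 6.4586;  v_1 ≈ (0.6464, -0.763)


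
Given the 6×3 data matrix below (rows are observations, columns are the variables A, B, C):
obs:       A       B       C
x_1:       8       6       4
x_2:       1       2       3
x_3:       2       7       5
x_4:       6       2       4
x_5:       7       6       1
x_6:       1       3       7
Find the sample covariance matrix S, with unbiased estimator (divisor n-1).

Step 1 — column means:
  mean(A) = (8 + 1 + 2 + 6 + 7 + 1) / 6 = 25/6 = 4.1667
  mean(B) = (6 + 2 + 7 + 2 + 6 + 3) / 6 = 26/6 = 4.3333
  mean(C) = (4 + 3 + 5 + 4 + 1 + 7) / 6 = 24/6 = 4

Step 2 — sample covariance S[i,j] = (1/(n-1)) · Σ_k (x_{k,i} - mean_i) · (x_{k,j} - mean_j), with n-1 = 5.
  S[A,A] = ((3.8333)·(3.8333) + (-3.1667)·(-3.1667) + (-2.1667)·(-2.1667) + (1.8333)·(1.8333) + (2.8333)·(2.8333) + (-3.1667)·(-3.1667)) / 5 = 50.8333/5 = 10.1667
  S[A,B] = ((3.8333)·(1.6667) + (-3.1667)·(-2.3333) + (-2.1667)·(2.6667) + (1.8333)·(-2.3333) + (2.8333)·(1.6667) + (-3.1667)·(-1.3333)) / 5 = 12.6667/5 = 2.5333
  S[A,C] = ((3.8333)·(0) + (-3.1667)·(-1) + (-2.1667)·(1) + (1.8333)·(0) + (2.8333)·(-3) + (-3.1667)·(3)) / 5 = -17/5 = -3.4
  S[B,B] = ((1.6667)·(1.6667) + (-2.3333)·(-2.3333) + (2.6667)·(2.6667) + (-2.3333)·(-2.3333) + (1.6667)·(1.6667) + (-1.3333)·(-1.3333)) / 5 = 25.3333/5 = 5.0667
  S[B,C] = ((1.6667)·(0) + (-2.3333)·(-1) + (2.6667)·(1) + (-2.3333)·(0) + (1.6667)·(-3) + (-1.3333)·(3)) / 5 = -4/5 = -0.8
  S[C,C] = ((0)·(0) + (-1)·(-1) + (1)·(1) + (0)·(0) + (-3)·(-3) + (3)·(3)) / 5 = 20/5 = 4

S is symmetric (S[j,i] = S[i,j]). Assembling:

S = [[10.1667, 2.5333, -3.4],
 [2.5333, 5.0667, -0.8],
 [-3.4, -0.8, 4]]


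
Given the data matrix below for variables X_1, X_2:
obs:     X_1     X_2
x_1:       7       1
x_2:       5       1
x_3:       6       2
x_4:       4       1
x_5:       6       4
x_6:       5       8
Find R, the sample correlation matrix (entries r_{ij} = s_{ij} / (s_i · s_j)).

Step 1 — column means:
  mean(X_1) = (7 + 5 + 6 + 4 + 6 + 5) / 6 = 33/6 = 5.5
  mean(X_2) = (1 + 1 + 2 + 1 + 4 + 8) / 6 = 17/6 = 2.8333

Step 2 — sample variances and covariances s[i,j] = (1/(n-1)) · Σ_k (x_{k,i} - mean_i) · (x_{k,j} - mean_j), with n-1 = 5:
  s[X_1,X_1] = ((1.5)·(1.5) + (-0.5)·(-0.5) + (0.5)·(0.5) + (-1.5)·(-1.5) + (0.5)·(0.5) + (-0.5)·(-0.5)) / 5 = 5.5/5 = 1.1
  s[X_1,X_2] = ((1.5)·(-1.8333) + (-0.5)·(-1.8333) + (0.5)·(-0.8333) + (-1.5)·(-1.8333) + (0.5)·(1.1667) + (-0.5)·(5.1667)) / 5 = -1.5/5 = -0.3
  s[X_2,X_2] = ((-1.8333)·(-1.8333) + (-1.8333)·(-1.8333) + (-0.8333)·(-0.8333) + (-1.8333)·(-1.8333) + (1.1667)·(1.1667) + (5.1667)·(5.1667)) / 5 = 38.8333/5 = 7.7667
  Sample standard deviations s_i = √(s[i,i]):
  s(X_1) = √(1.1) = 1.0488
  s(X_2) = √(7.7667) = 2.7869

Step 3 — r_{ij} = s_{ij} / (s_i · s_j):
  r[X_1,X_1] = 1 (diagonal).
  r[X_1,X_2] = -0.3 / (1.0488 · 2.7869) = -0.3 / 2.9229 = -0.1026
  r[X_2,X_2] = 1 (diagonal).

R is symmetric with unit diagonal. Assembling:

R = [[1, -0.1026],
 [-0.1026, 1]]


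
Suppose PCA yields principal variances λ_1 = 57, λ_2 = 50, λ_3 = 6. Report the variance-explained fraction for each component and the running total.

Step 1 — total variance = trace(Sigma) = Σ λ_i = 57 + 50 + 6 = 113.

Step 2 — fraction explained by component i = λ_i / Σ λ:
  PC1: 57/113 = 0.5044
  PC2: 50/113 = 0.4425
  PC3: 6/113 = 0.0531

Step 3 — cumulative fraction after k components = (λ_1 + ... + λ_k) / Σ λ:
  k = 1: 57/113 = 0.5044
  k = 2: (57 + 50)/113 = 107/113 = 0.9469
  k = 3: (57 + 50 + 6)/113 = 113/113 = 1

Summary (fraction, with percent):

explained: PC1 0.5044 (50.44%), PC2 0.4425 (44.25%), PC3 0.0531 (5.31%);  cumulative: 0.5044, 0.9469, 1


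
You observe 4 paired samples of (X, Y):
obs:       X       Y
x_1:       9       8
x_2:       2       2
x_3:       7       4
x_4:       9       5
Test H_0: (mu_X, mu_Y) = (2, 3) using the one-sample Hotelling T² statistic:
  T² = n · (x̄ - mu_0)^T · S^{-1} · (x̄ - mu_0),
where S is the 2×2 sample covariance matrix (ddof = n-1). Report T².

Step 1 — sample mean vector:
  mean(X) = (9 + 2 + 7 + 9) / 4 = 27/4 = 6.75
  mean(Y) = (8 + 2 + 4 + 5) / 4 = 19/4 = 4.75
  x̄ = (6.75, 4.75),  deviation x̄ - mu_0 = (6.75, 4.75) - (2, 3) = (4.75, 1.75).

Step 2 — sample covariance matrix, S[i,j] = (1/(n-1)) · Σ_k (x_{k,i} - mean_i) · (x_{k,j} - mean_j), divisor n-1 = 3:
  S[X,X] = ((2.25)·(2.25) + (-4.75)·(-4.75) + (0.25)·(0.25) + (2.25)·(2.25)) / 3 = 32.75/3 = 10.9167
  S[X,Y] = ((2.25)·(3.25) + (-4.75)·(-2.75) + (0.25)·(-0.75) + (2.25)·(0.25)) / 3 = 20.75/3 = 6.9167
  S[Y,Y] = ((3.25)·(3.25) + (-2.75)·(-2.75) + (-0.75)·(-0.75) + (0.25)·(0.25)) / 3 = 18.75/3 = 6.25
  S = [[10.9167, 6.9167],
 [6.9167, 6.25]].

Step 3 — invert S. det(S) = 10.9167·6.25 - (6.9167)² = 20.3889.
  S^{-1} = (1/det) · [[d, -b], [-b, a]] = [[0.3065, -0.3392],
 [-0.3392, 0.5354]].

Step 4 — quadratic form (x̄ - mu_0)^T · S^{-1} · (x̄ - mu_0):
  S^{-1} · (x̄ - mu_0) = (0.8624, -0.6744),
  (x̄ - mu_0)^T · [...] = (4.75)·(0.8624) + (1.75)·(-0.6744) = 2.9162.

Step 5 — scale by n: T² = 4 · 2.9162 = 11.6649.

T² ≈ 11.6649


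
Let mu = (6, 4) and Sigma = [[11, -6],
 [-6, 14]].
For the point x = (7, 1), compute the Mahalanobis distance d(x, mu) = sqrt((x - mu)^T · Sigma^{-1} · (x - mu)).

Step 1 — centre the observation: (x - mu) = (1, -3).

Step 2 — invert Sigma. det(Sigma) = 11·14 - (-6)² = 118.
  Sigma^{-1} = (1/det) · [[d, -b], [-b, a]] = [[0.1186, 0.0508],
 [0.0508, 0.0932]].

Step 3 — form the quadratic (x - mu)^T · Sigma^{-1} · (x - mu):
  Sigma^{-1} · (x - mu) = (-0.0339, -0.2288).
  (x - mu)^T · [Sigma^{-1} · (x - mu)] = (1)·(-0.0339) + (-3)·(-0.2288) = 0.6525.

Step 4 — take square root: d = √(0.6525) ≈ 0.8078.

d(x, mu) = √(0.6525) ≈ 0.8078


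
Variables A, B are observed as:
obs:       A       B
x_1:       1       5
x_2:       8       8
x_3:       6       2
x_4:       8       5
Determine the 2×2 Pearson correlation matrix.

Step 1 — column means:
  mean(A) = (1 + 8 + 6 + 8) / 4 = 23/4 = 5.75
  mean(B) = (5 + 8 + 2 + 5) / 4 = 20/4 = 5

Step 2 — sample variances and covariances s[i,j] = (1/(n-1)) · Σ_k (x_{k,i} - mean_i) · (x_{k,j} - mean_j), with n-1 = 3:
  s[A,A] = ((-4.75)·(-4.75) + (2.25)·(2.25) + (0.25)·(0.25) + (2.25)·(2.25)) / 3 = 32.75/3 = 10.9167
  s[A,B] = ((-4.75)·(0) + (2.25)·(3) + (0.25)·(-3) + (2.25)·(0)) / 3 = 6/3 = 2
  s[B,B] = ((0)·(0) + (3)·(3) + (-3)·(-3) + (0)·(0)) / 3 = 18/3 = 6
  Sample standard deviations s_i = √(s[i,i]):
  s(A) = √(10.9167) = 3.304
  s(B) = √(6) = 2.4495

Step 3 — r_{ij} = s_{ij} / (s_i · s_j):
  r[A,A] = 1 (diagonal).
  r[A,B] = 2 / (3.304 · 2.4495) = 2 / 8.0932 = 0.2471
  r[B,B] = 1 (diagonal).

R is symmetric with unit diagonal. Assembling:

R = [[1, 0.2471],
 [0.2471, 1]]


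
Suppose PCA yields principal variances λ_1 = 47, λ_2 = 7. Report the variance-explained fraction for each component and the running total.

Step 1 — total variance = trace(Sigma) = Σ λ_i = 47 + 7 = 54.

Step 2 — fraction explained by component i = λ_i / Σ λ:
  PC1: 47/54 = 0.8704
  PC2: 7/54 = 0.1296

Step 3 — cumulative fraction after k components = (λ_1 + ... + λ_k) / Σ λ:
  k = 1: 47/54 = 0.8704
  k = 2: (47 + 7)/54 = 54/54 = 1

Summary (fraction, with percent):

explained: PC1 0.8704 (87.04%), PC2 0.1296 (12.96%);  cumulative: 0.8704, 1


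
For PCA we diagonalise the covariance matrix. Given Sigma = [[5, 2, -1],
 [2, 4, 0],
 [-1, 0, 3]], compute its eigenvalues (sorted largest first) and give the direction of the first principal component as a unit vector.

Step 1 — characteristic polynomial p(λ) = det(λI - Sigma) = λ³ - tr·λ² + c_1·λ - det, where tr = trace, c_1 = sum of the principal 2×2 minors, det = det(Sigma):
  tr = 5 + 4 + 3 = 12,
  c_1 = (5·4 - (2)²) + (5·3 - (-1)²) + (4·3 - (0)²) = 16 + 14 + 12 = 42,
  det = 5·(4·3 - (0)²) - (2)·((2)·3 - (0)·(-1)) + (-1)·((2)·(0) - 4·(-1)) = 5·(12) - (2)·(6) + (-1)·(4) = 44.
  So p(λ) = λ³ - 12λ² + 42λ - 44.
Step 2 — look for an integer root (rational root theorem: any rational root is an integer divisor of 44). Testing λ = 2:
  p(2) = 8 - 48 + 84 - 44 = 0  ✓
  Dividing out (λ - 2): p(λ) = (λ - 2)(λ² - 10λ + 22).
Step 3 — remaining eigenvalues from the quadratic λ² - 10λ + 22 = 0:
  Δ = 10² - 4·22 = 100 - 88 = 12,  λ = (10 ± √12)/2 = (10 ± 3.4641)/2 ≈ 6.7321 or 3.2679.
  Sorted: λ_1 = 6.7321,  λ_2 = 3.2679,  λ_3 = 2  (check: sum = 12 = tr ✓).

Step 4 — unit eigenvector for λ_1 ≈ 6.7321: v spans the null space of (Sigma - λ_1 I), whose rows are
  r_1 = (-1.7321, 2, -1),  r_2 = (2, -2.7321, 0),  r_3 = (-1, 0, -3.7321).
  v is orthogonal to every row, so take v ∝ r_1 × r_2 = ((2)·(0) - (-1)·(-2.7321), (-1)·(2) - (-1.7321)·(0), (-1.7321)·(-2.7321) - (2)·(2)) ≈ (-2.7321, -2, 0.7321).
  Rescale (multiply by -1 so the first nonzero entry is positive): u = (2.7321, 2, -0.7321).
  ||u|| = √((2.7321)² + (2)² + (-0.7321)²) = √(12) ≈ 3.4641,  v_1 = u/||u|| ≈ (0.7887, 0.5774, -0.2113) (||v_1|| = 1).

λ_1 = 6.7321,  λ_2 = 3.2679,  λ_3 = 2;  v_1 ≈ (0.7887, 0.5774, -0.2113)


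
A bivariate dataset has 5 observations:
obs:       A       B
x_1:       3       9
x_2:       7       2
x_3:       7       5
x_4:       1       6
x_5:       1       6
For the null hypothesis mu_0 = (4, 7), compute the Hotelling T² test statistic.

Step 1 — sample mean vector:
  mean(A) = (3 + 7 + 7 + 1 + 1) / 5 = 19/5 = 3.8
  mean(B) = (9 + 2 + 5 + 6 + 6) / 5 = 28/5 = 5.6
  x̄ = (3.8, 5.6),  deviation x̄ - mu_0 = (3.8, 5.6) - (4, 7) = (-0.2, -1.4).

Step 2 — sample covariance matrix, S[i,j] = (1/(n-1)) · Σ_k (x_{k,i} - mean_i) · (x_{k,j} - mean_j), divisor n-1 = 4:
  S[A,A] = ((-0.8)·(-0.8) + (3.2)·(3.2) + (3.2)·(3.2) + (-2.8)·(-2.8) + (-2.8)·(-2.8)) / 4 = 36.8/4 = 9.2
  S[A,B] = ((-0.8)·(3.4) + (3.2)·(-3.6) + (3.2)·(-0.6) + (-2.8)·(0.4) + (-2.8)·(0.4)) / 4 = -18.4/4 = -4.6
  S[B,B] = ((3.4)·(3.4) + (-3.6)·(-3.6) + (-0.6)·(-0.6) + (0.4)·(0.4) + (0.4)·(0.4)) / 4 = 25.2/4 = 6.3
  S = [[9.2, -4.6],
 [-4.6, 6.3]].

Step 3 — invert S. det(S) = 9.2·6.3 - (-4.6)² = 36.8.
  S^{-1} = (1/det) · [[d, -b], [-b, a]] = [[0.1712, 0.125],
 [0.125, 0.25]].

Step 4 — quadratic form (x̄ - mu_0)^T · S^{-1} · (x̄ - mu_0):
  S^{-1} · (x̄ - mu_0) = (-0.2092, -0.375),
  (x̄ - mu_0)^T · [...] = (-0.2)·(-0.2092) + (-1.4)·(-0.375) = 0.5668.

Step 5 — scale by n: T² = 5 · 0.5668 = 2.8342.

T² ≈ 2.8342


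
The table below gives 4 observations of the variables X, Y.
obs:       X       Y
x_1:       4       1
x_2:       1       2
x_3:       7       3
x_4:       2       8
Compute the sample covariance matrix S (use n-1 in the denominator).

Step 1 — column means:
  mean(X) = (4 + 1 + 7 + 2) / 4 = 14/4 = 3.5
  mean(Y) = (1 + 2 + 3 + 8) / 4 = 14/4 = 3.5

Step 2 — sample covariance S[i,j] = (1/(n-1)) · Σ_k (x_{k,i} - mean_i) · (x_{k,j} - mean_j), with n-1 = 3.
  S[X,X] = ((0.5)·(0.5) + (-2.5)·(-2.5) + (3.5)·(3.5) + (-1.5)·(-1.5)) / 3 = 21/3 = 7
  S[X,Y] = ((0.5)·(-2.5) + (-2.5)·(-1.5) + (3.5)·(-0.5) + (-1.5)·(4.5)) / 3 = -6/3 = -2
  S[Y,Y] = ((-2.5)·(-2.5) + (-1.5)·(-1.5) + (-0.5)·(-0.5) + (4.5)·(4.5)) / 3 = 29/3 = 9.6667

S is symmetric (S[j,i] = S[i,j]). Assembling:

S = [[7, -2],
 [-2, 9.6667]]


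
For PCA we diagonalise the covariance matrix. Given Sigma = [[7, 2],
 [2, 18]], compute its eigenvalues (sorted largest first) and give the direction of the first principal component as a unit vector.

Step 1 — characteristic polynomial of 2×2 Sigma:
  det(Sigma - λI) = λ² - trace · λ + det = 0.
  trace = 7 + 18 = 25, det = 7·18 - (2)² = 122.
Step 2 — discriminant:
  Δ = trace² - 4·det = 625 - 488 = 137.
Step 3 — eigenvalues:
  λ = (trace ± √Δ)/2 = (25 ± 11.7047)/2,
  λ_1 = 18.3523,  λ_2 = 6.6477.

Step 4 — unit eigenvector for λ_1: solve (Sigma - λ_1 I)v = 0. First row:
  (7 - 18.3523)·v_x + (2)·v_y = 0, i.e. (-11.3523)·v_x + (2)·v_y = 0,
  so v ∝ (b, λ_1 - a) = (2, 11.3523) = u.
  ||u|| = √((2)² + (11.3523)²) = √(132.8758) ≈ 11.5272,
  v_1 = u/||u|| ≈ (0.1735, 0.9848) (||v_1|| = 1).

λ_1 = 18.3523,  λ_2 = 6.6477;  v_1 ≈ (0.1735, 0.9848)


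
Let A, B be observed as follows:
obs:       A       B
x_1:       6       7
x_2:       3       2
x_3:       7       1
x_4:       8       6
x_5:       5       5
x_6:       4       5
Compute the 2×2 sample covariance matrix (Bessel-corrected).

Step 1 — column means:
  mean(A) = (6 + 3 + 7 + 8 + 5 + 4) / 6 = 33/6 = 5.5
  mean(B) = (7 + 2 + 1 + 6 + 5 + 5) / 6 = 26/6 = 4.3333

Step 2 — sample covariance S[i,j] = (1/(n-1)) · Σ_k (x_{k,i} - mean_i) · (x_{k,j} - mean_j), with n-1 = 5.
  S[A,A] = ((0.5)·(0.5) + (-2.5)·(-2.5) + (1.5)·(1.5) + (2.5)·(2.5) + (-0.5)·(-0.5) + (-1.5)·(-1.5)) / 5 = 17.5/5 = 3.5
  S[A,B] = ((0.5)·(2.6667) + (-2.5)·(-2.3333) + (1.5)·(-3.3333) + (2.5)·(1.6667) + (-0.5)·(0.6667) + (-1.5)·(0.6667)) / 5 = 5/5 = 1
  S[B,B] = ((2.6667)·(2.6667) + (-2.3333)·(-2.3333) + (-3.3333)·(-3.3333) + (1.6667)·(1.6667) + (0.6667)·(0.6667) + (0.6667)·(0.6667)) / 5 = 27.3333/5 = 5.4667

S is symmetric (S[j,i] = S[i,j]). Assembling:

S = [[3.5, 1],
 [1, 5.4667]]


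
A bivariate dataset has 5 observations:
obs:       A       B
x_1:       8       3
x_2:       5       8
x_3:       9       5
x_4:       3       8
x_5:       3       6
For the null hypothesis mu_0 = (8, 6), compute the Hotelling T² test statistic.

Step 1 — sample mean vector:
  mean(A) = (8 + 5 + 9 + 3 + 3) / 5 = 28/5 = 5.6
  mean(B) = (3 + 8 + 5 + 8 + 6) / 5 = 30/5 = 6
  x̄ = (5.6, 6),  deviation x̄ - mu_0 = (5.6, 6) - (8, 6) = (-2.4, 0).

Step 2 — sample covariance matrix, S[i,j] = (1/(n-1)) · Σ_k (x_{k,i} - mean_i) · (x_{k,j} - mean_j), divisor n-1 = 4:
  S[A,A] = ((2.4)·(2.4) + (-0.6)·(-0.6) + (3.4)·(3.4) + (-2.6)·(-2.6) + (-2.6)·(-2.6)) / 4 = 31.2/4 = 7.8
  S[A,B] = ((2.4)·(-3) + (-0.6)·(2) + (3.4)·(-1) + (-2.6)·(2) + (-2.6)·(0)) / 4 = -17/4 = -4.25
  S[B,B] = ((-3)·(-3) + (2)·(2) + (-1)·(-1) + (2)·(2) + (0)·(0)) / 4 = 18/4 = 4.5
  S = [[7.8, -4.25],
 [-4.25, 4.5]].

Step 3 — invert S. det(S) = 7.8·4.5 - (-4.25)² = 17.0375.
  S^{-1} = (1/det) · [[d, -b], [-b, a]] = [[0.2641, 0.2494],
 [0.2494, 0.4578]].

Step 4 — quadratic form (x̄ - mu_0)^T · S^{-1} · (x̄ - mu_0):
  S^{-1} · (x̄ - mu_0) = (-0.6339, -0.5987),
  (x̄ - mu_0)^T · [...] = (-2.4)·(-0.6339) + (0)·(-0.5987) = 1.5213.

Step 5 — scale by n: T² = 5 · 1.5213 = 7.6067.

T² ≈ 7.6067


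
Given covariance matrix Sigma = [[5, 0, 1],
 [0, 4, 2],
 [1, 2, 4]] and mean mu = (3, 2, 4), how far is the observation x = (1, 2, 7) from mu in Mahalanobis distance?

Step 1 — centre the observation: (x - mu) = (-2, 0, 3).

Step 2 — invert Sigma (cofactor / det for 3×3, or solve directly):
  Sigma^{-1} = [[0.2143, 0.0357, -0.0714],
 [0.0357, 0.3393, -0.1786],
 [-0.0714, -0.1786, 0.3571]].

Step 3 — form the quadratic (x - mu)^T · Sigma^{-1} · (x - mu):
  Sigma^{-1} · (x - mu) = (-0.6429, -0.6071, 1.2143).
  (x - mu)^T · [Sigma^{-1} · (x - mu)] = (-2)·(-0.6429) + (0)·(-0.6071) + (3)·(1.2143) = 4.9286.

Step 4 — take square root: d = √(4.9286) ≈ 2.22.

d(x, mu) = √(4.9286) ≈ 2.22


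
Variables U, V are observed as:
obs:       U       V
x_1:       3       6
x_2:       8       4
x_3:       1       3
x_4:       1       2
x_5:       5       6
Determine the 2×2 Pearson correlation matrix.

Step 1 — column means:
  mean(U) = (3 + 8 + 1 + 1 + 5) / 5 = 18/5 = 3.6
  mean(V) = (6 + 4 + 3 + 2 + 6) / 5 = 21/5 = 4.2

Step 2 — sample variances and covariances s[i,j] = (1/(n-1)) · Σ_k (x_{k,i} - mean_i) · (x_{k,j} - mean_j), with n-1 = 4:
  s[U,U] = ((-0.6)·(-0.6) + (4.4)·(4.4) + (-2.6)·(-2.6) + (-2.6)·(-2.6) + (1.4)·(1.4)) / 4 = 35.2/4 = 8.8
  s[U,V] = ((-0.6)·(1.8) + (4.4)·(-0.2) + (-2.6)·(-1.2) + (-2.6)·(-2.2) + (1.4)·(1.8)) / 4 = 9.4/4 = 2.35
  s[V,V] = ((1.8)·(1.8) + (-0.2)·(-0.2) + (-1.2)·(-1.2) + (-2.2)·(-2.2) + (1.8)·(1.8)) / 4 = 12.8/4 = 3.2
  Sample standard deviations s_i = √(s[i,i]):
  s(U) = √(8.8) = 2.9665
  s(V) = √(3.2) = 1.7889

Step 3 — r_{ij} = s_{ij} / (s_i · s_j):
  r[U,U] = 1 (diagonal).
  r[U,V] = 2.35 / (2.9665 · 1.7889) = 2.35 / 5.3066 = 0.4428
  r[V,V] = 1 (diagonal).

R is symmetric with unit diagonal. Assembling:

R = [[1, 0.4428],
 [0.4428, 1]]


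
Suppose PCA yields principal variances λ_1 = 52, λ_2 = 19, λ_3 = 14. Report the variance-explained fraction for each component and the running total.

Step 1 — total variance = trace(Sigma) = Σ λ_i = 52 + 19 + 14 = 85.

Step 2 — fraction explained by component i = λ_i / Σ λ:
  PC1: 52/85 = 0.6118
  PC2: 19/85 = 0.2235
  PC3: 14/85 = 0.1647

Step 3 — cumulative fraction after k components = (λ_1 + ... + λ_k) / Σ λ:
  k = 1: 52/85 = 0.6118
  k = 2: (52 + 19)/85 = 71/85 = 0.8353
  k = 3: (52 + 19 + 14)/85 = 85/85 = 1

Summary (fraction, with percent):

explained: PC1 0.6118 (61.18%), PC2 0.2235 (22.35%), PC3 0.1647 (16.47%);  cumulative: 0.6118, 0.8353, 1


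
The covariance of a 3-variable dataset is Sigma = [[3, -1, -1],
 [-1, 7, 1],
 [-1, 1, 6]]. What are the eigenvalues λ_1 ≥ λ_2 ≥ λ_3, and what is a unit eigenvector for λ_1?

Step 1 — characteristic polynomial p(λ) = det(λI - Sigma) = λ³ - tr·λ² + c_1·λ - det, where tr = trace, c_1 = sum of the principal 2×2 minors, det = det(Sigma):
  tr = 3 + 7 + 6 = 16,
  c_1 = (3·7 - (-1)²) + (3·6 - (-1)²) + (7·6 - (1)²) = 20 + 17 + 41 = 78,
  det = 3·(7·6 - (1)²) - (-1)·((-1)·6 - (1)·(-1)) + (-1)·((-1)·(1) - 7·(-1)) = 3·(41) - (-1)·(-5) + (-1)·(6) = 112.
  So p(λ) = λ³ - 16λ² + 78λ - 112.
Step 2 — look for an integer root (rational root theorem: any rational root is an integer divisor of 112). Testing λ = 8:
  p(8) = 512 - 1024 + 624 - 112 = 0  ✓
  Dividing out (λ - 8): p(λ) = (λ - 8)(λ² - 8λ + 14).
Step 3 — remaining eigenvalues from the quadratic λ² - 8λ + 14 = 0:
  Δ = 8² - 4·14 = 64 - 56 = 8,  λ = (8 ± √8)/2 = (8 ± 2.8284)/2 ≈ 5.4142 or 2.5858.
  Sorted: λ_1 = 8,  λ_2 = 5.4142,  λ_3 = 2.5858  (check: sum = 16 = tr ✓).

Step 4 — unit eigenvector for λ_1 = 8: v spans the null space of (Sigma - λ_1 I), whose rows are
  r_1 = (-5, -1, -1),  r_2 = (-1, -1, 1),  r_3 = (-1, 1, -2).
  v is orthogonal to every row, so take v ∝ r_1 × r_2 = ((-1)·(1) - (-1)·(-1), (-1)·(-1) - (-5)·(1), (-5)·(-1) - (-1)·(-1)) = (-2, 6, 4).
  Rescale (divide by 2; multiply by -1 so the first nonzero entry is positive): u = (1, -3, -2).
  ||u|| = √((1)² + (-3)² + (-2)²) = √(14) ≈ 3.7417,  v_1 = u/||u|| ≈ (0.2673, -0.8018, -0.5345) (||v_1|| = 1).

λ_1 = 8,  λ_2 = 5.4142,  λ_3 = 2.5858;  v_1 ≈ (0.2673, -0.8018, -0.5345)


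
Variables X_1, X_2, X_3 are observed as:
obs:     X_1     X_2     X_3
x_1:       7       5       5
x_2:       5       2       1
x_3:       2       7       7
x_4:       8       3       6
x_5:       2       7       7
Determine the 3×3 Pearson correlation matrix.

Step 1 — column means:
  mean(X_1) = (7 + 5 + 2 + 8 + 2) / 5 = 24/5 = 4.8
  mean(X_2) = (5 + 2 + 7 + 3 + 7) / 5 = 24/5 = 4.8
  mean(X_3) = (5 + 1 + 7 + 6 + 7) / 5 = 26/5 = 5.2

Step 2 — sample variances and covariances s[i,j] = (1/(n-1)) · Σ_k (x_{k,i} - mean_i) · (x_{k,j} - mean_j), with n-1 = 4:
  s[X_1,X_1] = ((2.2)·(2.2) + (0.2)·(0.2) + (-2.8)·(-2.8) + (3.2)·(3.2) + (-2.8)·(-2.8)) / 4 = 30.8/4 = 7.7
  s[X_1,X_2] = ((2.2)·(0.2) + (0.2)·(-2.8) + (-2.8)·(2.2) + (3.2)·(-1.8) + (-2.8)·(2.2)) / 4 = -18.2/4 = -4.55
  s[X_1,X_3] = ((2.2)·(-0.2) + (0.2)·(-4.2) + (-2.8)·(1.8) + (3.2)·(0.8) + (-2.8)·(1.8)) / 4 = -8.8/4 = -2.2
  s[X_2,X_2] = ((0.2)·(0.2) + (-2.8)·(-2.8) + (2.2)·(2.2) + (-1.8)·(-1.8) + (2.2)·(2.2)) / 4 = 20.8/4 = 5.2
  s[X_2,X_3] = ((0.2)·(-0.2) + (-2.8)·(-4.2) + (2.2)·(1.8) + (-1.8)·(0.8) + (2.2)·(1.8)) / 4 = 18.2/4 = 4.55
  s[X_3,X_3] = ((-0.2)·(-0.2) + (-4.2)·(-4.2) + (1.8)·(1.8) + (0.8)·(0.8) + (1.8)·(1.8)) / 4 = 24.8/4 = 6.2
  Sample standard deviations s_i = √(s[i,i]):
  s(X_1) = √(7.7) = 2.7749
  s(X_2) = √(5.2) = 2.2804
  s(X_3) = √(6.2) = 2.49

Step 3 — r_{ij} = s_{ij} / (s_i · s_j):
  r[X_1,X_1] = 1 (diagonal).
  r[X_1,X_2] = -4.55 / (2.7749 · 2.2804) = -4.55 / 6.3277 = -0.7191
  r[X_1,X_3] = -2.2 / (2.7749 · 2.49) = -2.2 / 6.9094 = -0.3184
  r[X_2,X_2] = 1 (diagonal).
  r[X_2,X_3] = 4.55 / (2.2804 · 2.49) = 4.55 / 5.678 = 0.8013
  r[X_3,X_3] = 1 (diagonal).

R is symmetric with unit diagonal. Assembling:

R = [[1, -0.7191, -0.3184],
 [-0.7191, 1, 0.8013],
 [-0.3184, 0.8013, 1]]


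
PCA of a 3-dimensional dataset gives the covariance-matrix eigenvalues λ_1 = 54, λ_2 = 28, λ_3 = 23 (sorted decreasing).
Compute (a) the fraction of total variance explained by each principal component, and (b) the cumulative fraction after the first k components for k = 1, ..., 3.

Step 1 — total variance = trace(Sigma) = Σ λ_i = 54 + 28 + 23 = 105.

Step 2 — fraction explained by component i = λ_i / Σ λ:
  PC1: 54/105 = 0.5143
  PC2: 28/105 = 0.2667
  PC3: 23/105 = 0.219

Step 3 — cumulative fraction after k components = (λ_1 + ... + λ_k) / Σ λ:
  k = 1: 54/105 = 0.5143
  k = 2: (54 + 28)/105 = 82/105 = 0.781
  k = 3: (54 + 28 + 23)/105 = 105/105 = 1

Summary (fraction, with percent):

explained: PC1 0.5143 (51.43%), PC2 0.2667 (26.67%), PC3 0.219 (21.9%);  cumulative: 0.5143, 0.781, 1


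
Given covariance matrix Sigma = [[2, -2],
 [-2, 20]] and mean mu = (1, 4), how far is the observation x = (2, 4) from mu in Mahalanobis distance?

Step 1 — centre the observation: (x - mu) = (1, 0).

Step 2 — invert Sigma. det(Sigma) = 2·20 - (-2)² = 36.
  Sigma^{-1} = (1/det) · [[d, -b], [-b, a]] = [[0.5556, 0.0556],
 [0.0556, 0.0556]].

Step 3 — form the quadratic (x - mu)^T · Sigma^{-1} · (x - mu):
  Sigma^{-1} · (x - mu) = (0.5556, 0.0556).
  (x - mu)^T · [Sigma^{-1} · (x - mu)] = (1)·(0.5556) + (0)·(0.0556) = 0.5556.

Step 4 — take square root: d = √(0.5556) ≈ 0.7454.

d(x, mu) = √(0.5556) ≈ 0.7454


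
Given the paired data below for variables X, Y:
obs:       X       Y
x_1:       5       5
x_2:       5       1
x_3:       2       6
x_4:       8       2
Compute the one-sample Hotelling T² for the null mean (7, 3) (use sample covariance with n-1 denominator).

Step 1 — sample mean vector:
  mean(X) = (5 + 5 + 2 + 8) / 4 = 20/4 = 5
  mean(Y) = (5 + 1 + 6 + 2) / 4 = 14/4 = 3.5
  x̄ = (5, 3.5),  deviation x̄ - mu_0 = (5, 3.5) - (7, 3) = (-2, 0.5).

Step 2 — sample covariance matrix, S[i,j] = (1/(n-1)) · Σ_k (x_{k,i} - mean_i) · (x_{k,j} - mean_j), divisor n-1 = 3:
  S[X,X] = ((0)·(0) + (0)·(0) + (-3)·(-3) + (3)·(3)) / 3 = 18/3 = 6
  S[X,Y] = ((0)·(1.5) + (0)·(-2.5) + (-3)·(2.5) + (3)·(-1.5)) / 3 = -12/3 = -4
  S[Y,Y] = ((1.5)·(1.5) + (-2.5)·(-2.5) + (2.5)·(2.5) + (-1.5)·(-1.5)) / 3 = 17/3 = 5.6667
  S = [[6, -4],
 [-4, 5.6667]].

Step 3 — invert S. det(S) = 6·5.6667 - (-4)² = 18.
  S^{-1} = (1/det) · [[d, -b], [-b, a]] = [[0.3148, 0.2222],
 [0.2222, 0.3333]].

Step 4 — quadratic form (x̄ - mu_0)^T · S^{-1} · (x̄ - mu_0):
  S^{-1} · (x̄ - mu_0) = (-0.5185, -0.2778),
  (x̄ - mu_0)^T · [...] = (-2)·(-0.5185) + (0.5)·(-0.2778) = 0.8981.

Step 5 — scale by n: T² = 4 · 0.8981 = 3.5926.

T² ≈ 3.5926


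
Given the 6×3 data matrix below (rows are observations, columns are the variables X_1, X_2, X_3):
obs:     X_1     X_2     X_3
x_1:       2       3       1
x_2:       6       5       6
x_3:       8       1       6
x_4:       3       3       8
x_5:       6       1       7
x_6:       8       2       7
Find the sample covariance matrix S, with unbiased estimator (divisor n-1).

Step 1 — column means:
  mean(X_1) = (2 + 6 + 8 + 3 + 6 + 8) / 6 = 33/6 = 5.5
  mean(X_2) = (3 + 5 + 1 + 3 + 1 + 2) / 6 = 15/6 = 2.5
  mean(X_3) = (1 + 6 + 6 + 8 + 7 + 7) / 6 = 35/6 = 5.8333

Step 2 — sample covariance S[i,j] = (1/(n-1)) · Σ_k (x_{k,i} - mean_i) · (x_{k,j} - mean_j), with n-1 = 5.
  S[X_1,X_1] = ((-3.5)·(-3.5) + (0.5)·(0.5) + (2.5)·(2.5) + (-2.5)·(-2.5) + (0.5)·(0.5) + (2.5)·(2.5)) / 5 = 31.5/5 = 6.3
  S[X_1,X_2] = ((-3.5)·(0.5) + (0.5)·(2.5) + (2.5)·(-1.5) + (-2.5)·(0.5) + (0.5)·(-1.5) + (2.5)·(-0.5)) / 5 = -7.5/5 = -1.5
  S[X_1,X_3] = ((-3.5)·(-4.8333) + (0.5)·(0.1667) + (2.5)·(0.1667) + (-2.5)·(2.1667) + (0.5)·(1.1667) + (2.5)·(1.1667)) / 5 = 15.5/5 = 3.1
  S[X_2,X_2] = ((0.5)·(0.5) + (2.5)·(2.5) + (-1.5)·(-1.5) + (0.5)·(0.5) + (-1.5)·(-1.5) + (-0.5)·(-0.5)) / 5 = 11.5/5 = 2.3
  S[X_2,X_3] = ((0.5)·(-4.8333) + (2.5)·(0.1667) + (-1.5)·(0.1667) + (0.5)·(2.1667) + (-1.5)·(1.1667) + (-0.5)·(1.1667)) / 5 = -3.5/5 = -0.7
  S[X_3,X_3] = ((-4.8333)·(-4.8333) + (0.1667)·(0.1667) + (0.1667)·(0.1667) + (2.1667)·(2.1667) + (1.1667)·(1.1667) + (1.1667)·(1.1667)) / 5 = 30.8333/5 = 6.1667

S is symmetric (S[j,i] = S[i,j]). Assembling:

S = [[6.3, -1.5, 3.1],
 [-1.5, 2.3, -0.7],
 [3.1, -0.7, 6.1667]]


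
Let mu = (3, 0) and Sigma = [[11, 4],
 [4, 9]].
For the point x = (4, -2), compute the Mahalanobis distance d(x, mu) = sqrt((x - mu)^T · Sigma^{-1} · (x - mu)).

Step 1 — centre the observation: (x - mu) = (1, -2).

Step 2 — invert Sigma. det(Sigma) = 11·9 - (4)² = 83.
  Sigma^{-1} = (1/det) · [[d, -b], [-b, a]] = [[0.1084, -0.0482],
 [-0.0482, 0.1325]].

Step 3 — form the quadratic (x - mu)^T · Sigma^{-1} · (x - mu):
  Sigma^{-1} · (x - mu) = (0.2048, -0.3133).
  (x - mu)^T · [Sigma^{-1} · (x - mu)] = (1)·(0.2048) + (-2)·(-0.3133) = 0.8313.

Step 4 — take square root: d = √(0.8313) ≈ 0.9118.

d(x, mu) = √(0.8313) ≈ 0.9118


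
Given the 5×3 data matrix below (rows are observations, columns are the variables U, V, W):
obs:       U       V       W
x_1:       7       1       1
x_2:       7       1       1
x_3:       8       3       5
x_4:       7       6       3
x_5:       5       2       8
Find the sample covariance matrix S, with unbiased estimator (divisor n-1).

Step 1 — column means:
  mean(U) = (7 + 7 + 8 + 7 + 5) / 5 = 34/5 = 6.8
  mean(V) = (1 + 1 + 3 + 6 + 2) / 5 = 13/5 = 2.6
  mean(W) = (1 + 1 + 5 + 3 + 8) / 5 = 18/5 = 3.6

Step 2 — sample covariance S[i,j] = (1/(n-1)) · Σ_k (x_{k,i} - mean_i) · (x_{k,j} - mean_j), with n-1 = 4.
  S[U,U] = ((0.2)·(0.2) + (0.2)·(0.2) + (1.2)·(1.2) + (0.2)·(0.2) + (-1.8)·(-1.8)) / 4 = 4.8/4 = 1.2
  S[U,V] = ((0.2)·(-1.6) + (0.2)·(-1.6) + (1.2)·(0.4) + (0.2)·(3.4) + (-1.8)·(-0.6)) / 4 = 1.6/4 = 0.4
  S[U,W] = ((0.2)·(-2.6) + (0.2)·(-2.6) + (1.2)·(1.4) + (0.2)·(-0.6) + (-1.8)·(4.4)) / 4 = -7.4/4 = -1.85
  S[V,V] = ((-1.6)·(-1.6) + (-1.6)·(-1.6) + (0.4)·(0.4) + (3.4)·(3.4) + (-0.6)·(-0.6)) / 4 = 17.2/4 = 4.3
  S[V,W] = ((-1.6)·(-2.6) + (-1.6)·(-2.6) + (0.4)·(1.4) + (3.4)·(-0.6) + (-0.6)·(4.4)) / 4 = 4.2/4 = 1.05
  S[W,W] = ((-2.6)·(-2.6) + (-2.6)·(-2.6) + (1.4)·(1.4) + (-0.6)·(-0.6) + (4.4)·(4.4)) / 4 = 35.2/4 = 8.8

S is symmetric (S[j,i] = S[i,j]). Assembling:

S = [[1.2, 0.4, -1.85],
 [0.4, 4.3, 1.05],
 [-1.85, 1.05, 8.8]]


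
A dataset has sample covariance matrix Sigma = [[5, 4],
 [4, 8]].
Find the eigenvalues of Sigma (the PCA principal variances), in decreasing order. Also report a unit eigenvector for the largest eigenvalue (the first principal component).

Step 1 — characteristic polynomial of 2×2 Sigma:
  det(Sigma - λI) = λ² - trace · λ + det = 0.
  trace = 5 + 8 = 13, det = 5·8 - (4)² = 24.
Step 2 — discriminant:
  Δ = trace² - 4·det = 169 - 96 = 73.
Step 3 — eigenvalues:
  λ = (trace ± √Δ)/2 = (13 ± 8.544)/2,
  λ_1 = 10.772,  λ_2 = 2.228.

Step 4 — unit eigenvector for λ_1: solve (Sigma - λ_1 I)v = 0. First row:
  (5 - 10.772)·v_x + (4)·v_y = 0, i.e. (-5.772)·v_x + (4)·v_y = 0,
  so v ∝ (b, λ_1 - a) = (4, 5.772) = u.
  ||u|| = √((4)² + (5.772)²) = √(49.316) ≈ 7.0225,
  v_1 = u/||u|| ≈ (0.5696, 0.8219) (||v_1|| = 1).

λ_1 = 10.772,  λ_2 = 2.228;  v_1 ≈ (0.5696, 0.8219)


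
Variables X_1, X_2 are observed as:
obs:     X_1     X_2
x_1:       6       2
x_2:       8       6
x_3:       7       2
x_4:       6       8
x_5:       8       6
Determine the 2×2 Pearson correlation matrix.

Step 1 — column means:
  mean(X_1) = (6 + 8 + 7 + 6 + 8) / 5 = 35/5 = 7
  mean(X_2) = (2 + 6 + 2 + 8 + 6) / 5 = 24/5 = 4.8

Step 2 — sample variances and covariances s[i,j] = (1/(n-1)) · Σ_k (x_{k,i} - mean_i) · (x_{k,j} - mean_j), with n-1 = 4:
  s[X_1,X_1] = ((-1)·(-1) + (1)·(1) + (0)·(0) + (-1)·(-1) + (1)·(1)) / 4 = 4/4 = 1
  s[X_1,X_2] = ((-1)·(-2.8) + (1)·(1.2) + (0)·(-2.8) + (-1)·(3.2) + (1)·(1.2)) / 4 = 2/4 = 0.5
  s[X_2,X_2] = ((-2.8)·(-2.8) + (1.2)·(1.2) + (-2.8)·(-2.8) + (3.2)·(3.2) + (1.2)·(1.2)) / 4 = 28.8/4 = 7.2
  Sample standard deviations s_i = √(s[i,i]):
  s(X_1) = √(1) = 1
  s(X_2) = √(7.2) = 2.6833

Step 3 — r_{ij} = s_{ij} / (s_i · s_j):
  r[X_1,X_1] = 1 (diagonal).
  r[X_1,X_2] = 0.5 / (1 · 2.6833) = 0.5 / 2.6833 = 0.1863
  r[X_2,X_2] = 1 (diagonal).

R is symmetric with unit diagonal. Assembling:

R = [[1, 0.1863],
 [0.1863, 1]]


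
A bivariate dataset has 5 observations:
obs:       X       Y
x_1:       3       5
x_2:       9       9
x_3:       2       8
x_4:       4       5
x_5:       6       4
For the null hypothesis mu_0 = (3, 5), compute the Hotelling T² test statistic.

Step 1 — sample mean vector:
  mean(X) = (3 + 9 + 2 + 4 + 6) / 5 = 24/5 = 4.8
  mean(Y) = (5 + 9 + 8 + 5 + 4) / 5 = 31/5 = 6.2
  x̄ = (4.8, 6.2),  deviation x̄ - mu_0 = (4.8, 6.2) - (3, 5) = (1.8, 1.2).

Step 2 — sample covariance matrix, S[i,j] = (1/(n-1)) · Σ_k (x_{k,i} - mean_i) · (x_{k,j} - mean_j), divisor n-1 = 4:
  S[X,X] = ((-1.8)·(-1.8) + (4.2)·(4.2) + (-2.8)·(-2.8) + (-0.8)·(-0.8) + (1.2)·(1.2)) / 4 = 30.8/4 = 7.7
  S[X,Y] = ((-1.8)·(-1.2) + (4.2)·(2.8) + (-2.8)·(1.8) + (-0.8)·(-1.2) + (1.2)·(-2.2)) / 4 = 7.2/4 = 1.8
  S[Y,Y] = ((-1.2)·(-1.2) + (2.8)·(2.8) + (1.8)·(1.8) + (-1.2)·(-1.2) + (-2.2)·(-2.2)) / 4 = 18.8/4 = 4.7
  S = [[7.7, 1.8],
 [1.8, 4.7]].

Step 3 — invert S. det(S) = 7.7·4.7 - (1.8)² = 32.95.
  S^{-1} = (1/det) · [[d, -b], [-b, a]] = [[0.1426, -0.0546],
 [-0.0546, 0.2337]].

Step 4 — quadratic form (x̄ - mu_0)^T · S^{-1} · (x̄ - mu_0):
  S^{-1} · (x̄ - mu_0) = (0.1912, 0.1821),
  (x̄ - mu_0)^T · [...] = (1.8)·(0.1912) + (1.2)·(0.1821) = 0.5627.

Step 5 — scale by n: T² = 5 · 0.5627 = 2.8134.

T² ≈ 2.8134


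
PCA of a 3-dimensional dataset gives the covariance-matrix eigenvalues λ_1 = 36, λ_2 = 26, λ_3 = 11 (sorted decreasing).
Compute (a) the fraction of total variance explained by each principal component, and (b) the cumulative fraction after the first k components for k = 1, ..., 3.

Step 1 — total variance = trace(Sigma) = Σ λ_i = 36 + 26 + 11 = 73.

Step 2 — fraction explained by component i = λ_i / Σ λ:
  PC1: 36/73 = 0.4932
  PC2: 26/73 = 0.3562
  PC3: 11/73 = 0.1507

Step 3 — cumulative fraction after k components = (λ_1 + ... + λ_k) / Σ λ:
  k = 1: 36/73 = 0.4932
  k = 2: (36 + 26)/73 = 62/73 = 0.8493
  k = 3: (36 + 26 + 11)/73 = 73/73 = 1

Summary (fraction, with percent):

explained: PC1 0.4932 (49.32%), PC2 0.3562 (35.62%), PC3 0.1507 (15.07%);  cumulative: 0.4932, 0.8493, 1


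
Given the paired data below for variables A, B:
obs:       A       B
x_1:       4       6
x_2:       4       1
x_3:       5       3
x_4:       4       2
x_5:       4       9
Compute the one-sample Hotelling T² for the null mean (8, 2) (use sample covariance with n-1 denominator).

Step 1 — sample mean vector:
  mean(A) = (4 + 4 + 5 + 4 + 4) / 5 = 21/5 = 4.2
  mean(B) = (6 + 1 + 3 + 2 + 9) / 5 = 21/5 = 4.2
  x̄ = (4.2, 4.2),  deviation x̄ - mu_0 = (4.2, 4.2) - (8, 2) = (-3.8, 2.2).

Step 2 — sample covariance matrix, S[i,j] = (1/(n-1)) · Σ_k (x_{k,i} - mean_i) · (x_{k,j} - mean_j), divisor n-1 = 4:
  S[A,A] = ((-0.2)·(-0.2) + (-0.2)·(-0.2) + (0.8)·(0.8) + (-0.2)·(-0.2) + (-0.2)·(-0.2)) / 4 = 0.8/4 = 0.2
  S[A,B] = ((-0.2)·(1.8) + (-0.2)·(-3.2) + (0.8)·(-1.2) + (-0.2)·(-2.2) + (-0.2)·(4.8)) / 4 = -1.2/4 = -0.3
  S[B,B] = ((1.8)·(1.8) + (-3.2)·(-3.2) + (-1.2)·(-1.2) + (-2.2)·(-2.2) + (4.8)·(4.8)) / 4 = 42.8/4 = 10.7
  S = [[0.2, -0.3],
 [-0.3, 10.7]].

Step 3 — invert S. det(S) = 0.2·10.7 - (-0.3)² = 2.05.
  S^{-1} = (1/det) · [[d, -b], [-b, a]] = [[5.2195, 0.1463],
 [0.1463, 0.0976]].

Step 4 — quadratic form (x̄ - mu_0)^T · S^{-1} · (x̄ - mu_0):
  S^{-1} · (x̄ - mu_0) = (-19.5122, -0.3415),
  (x̄ - mu_0)^T · [...] = (-3.8)·(-19.5122) + (2.2)·(-0.3415) = 73.3951.

Step 5 — scale by n: T² = 5 · 73.3951 = 366.9756.

T² ≈ 366.9756
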